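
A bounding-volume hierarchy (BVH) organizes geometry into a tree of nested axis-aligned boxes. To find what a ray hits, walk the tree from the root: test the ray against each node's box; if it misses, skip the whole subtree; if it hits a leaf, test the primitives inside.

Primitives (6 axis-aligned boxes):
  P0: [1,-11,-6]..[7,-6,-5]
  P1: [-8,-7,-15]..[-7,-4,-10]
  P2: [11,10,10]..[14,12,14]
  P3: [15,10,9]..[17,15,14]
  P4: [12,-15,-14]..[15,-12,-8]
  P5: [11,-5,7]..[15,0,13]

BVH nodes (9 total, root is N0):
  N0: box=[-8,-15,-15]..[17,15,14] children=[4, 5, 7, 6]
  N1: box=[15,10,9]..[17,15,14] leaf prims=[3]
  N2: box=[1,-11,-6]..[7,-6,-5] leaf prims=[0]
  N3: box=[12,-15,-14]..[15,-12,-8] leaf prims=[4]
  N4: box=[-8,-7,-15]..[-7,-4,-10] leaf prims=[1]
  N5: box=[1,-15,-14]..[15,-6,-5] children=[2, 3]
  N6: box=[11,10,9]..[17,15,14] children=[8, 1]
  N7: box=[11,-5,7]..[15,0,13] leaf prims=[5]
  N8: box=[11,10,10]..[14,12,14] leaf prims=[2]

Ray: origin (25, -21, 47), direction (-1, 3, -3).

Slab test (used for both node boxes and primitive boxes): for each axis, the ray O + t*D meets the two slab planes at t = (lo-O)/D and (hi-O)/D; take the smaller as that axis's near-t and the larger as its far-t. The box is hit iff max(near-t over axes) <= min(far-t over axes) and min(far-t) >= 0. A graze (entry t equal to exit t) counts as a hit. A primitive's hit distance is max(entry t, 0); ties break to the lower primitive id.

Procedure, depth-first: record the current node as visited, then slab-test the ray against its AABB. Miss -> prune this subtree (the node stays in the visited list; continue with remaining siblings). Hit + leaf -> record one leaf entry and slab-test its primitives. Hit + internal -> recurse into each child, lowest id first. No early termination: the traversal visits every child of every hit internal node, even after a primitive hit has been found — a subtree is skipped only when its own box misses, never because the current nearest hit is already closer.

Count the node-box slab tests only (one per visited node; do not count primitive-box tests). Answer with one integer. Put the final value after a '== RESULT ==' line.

Walk:
N0 x:[8,33] y:[2,12] z:[11,62/3] -> hit [11,12], descend [4, 5, 6, 7]
  N4 x:[32,33] y:[14/3,17/3] z:[19,62/3] -> miss, prune
  N5 x:[10,24] y:[2,5] z:[52/3,61/3] -> miss, prune
  N6 x:[8,14] y:[31/3,12] z:[11,38/3] -> hit [11,12], descend [1, 8]
    N1 x:[8,10] y:[31/3,12] z:[11,38/3] -> miss, prune
    N8 x:[11,14] y:[31/3,11] z:[11,37/3] -> hit [11,11] leaf, test {P2@t=11}
  N7 x:[10,14] y:[16/3,7] z:[34/3,40/3] -> miss, prune

7 AABB tests over nodes [0, 4, 5, 6, 1, 8, 7]; 1 leaf entered; closest P2.

== RESULT ==
7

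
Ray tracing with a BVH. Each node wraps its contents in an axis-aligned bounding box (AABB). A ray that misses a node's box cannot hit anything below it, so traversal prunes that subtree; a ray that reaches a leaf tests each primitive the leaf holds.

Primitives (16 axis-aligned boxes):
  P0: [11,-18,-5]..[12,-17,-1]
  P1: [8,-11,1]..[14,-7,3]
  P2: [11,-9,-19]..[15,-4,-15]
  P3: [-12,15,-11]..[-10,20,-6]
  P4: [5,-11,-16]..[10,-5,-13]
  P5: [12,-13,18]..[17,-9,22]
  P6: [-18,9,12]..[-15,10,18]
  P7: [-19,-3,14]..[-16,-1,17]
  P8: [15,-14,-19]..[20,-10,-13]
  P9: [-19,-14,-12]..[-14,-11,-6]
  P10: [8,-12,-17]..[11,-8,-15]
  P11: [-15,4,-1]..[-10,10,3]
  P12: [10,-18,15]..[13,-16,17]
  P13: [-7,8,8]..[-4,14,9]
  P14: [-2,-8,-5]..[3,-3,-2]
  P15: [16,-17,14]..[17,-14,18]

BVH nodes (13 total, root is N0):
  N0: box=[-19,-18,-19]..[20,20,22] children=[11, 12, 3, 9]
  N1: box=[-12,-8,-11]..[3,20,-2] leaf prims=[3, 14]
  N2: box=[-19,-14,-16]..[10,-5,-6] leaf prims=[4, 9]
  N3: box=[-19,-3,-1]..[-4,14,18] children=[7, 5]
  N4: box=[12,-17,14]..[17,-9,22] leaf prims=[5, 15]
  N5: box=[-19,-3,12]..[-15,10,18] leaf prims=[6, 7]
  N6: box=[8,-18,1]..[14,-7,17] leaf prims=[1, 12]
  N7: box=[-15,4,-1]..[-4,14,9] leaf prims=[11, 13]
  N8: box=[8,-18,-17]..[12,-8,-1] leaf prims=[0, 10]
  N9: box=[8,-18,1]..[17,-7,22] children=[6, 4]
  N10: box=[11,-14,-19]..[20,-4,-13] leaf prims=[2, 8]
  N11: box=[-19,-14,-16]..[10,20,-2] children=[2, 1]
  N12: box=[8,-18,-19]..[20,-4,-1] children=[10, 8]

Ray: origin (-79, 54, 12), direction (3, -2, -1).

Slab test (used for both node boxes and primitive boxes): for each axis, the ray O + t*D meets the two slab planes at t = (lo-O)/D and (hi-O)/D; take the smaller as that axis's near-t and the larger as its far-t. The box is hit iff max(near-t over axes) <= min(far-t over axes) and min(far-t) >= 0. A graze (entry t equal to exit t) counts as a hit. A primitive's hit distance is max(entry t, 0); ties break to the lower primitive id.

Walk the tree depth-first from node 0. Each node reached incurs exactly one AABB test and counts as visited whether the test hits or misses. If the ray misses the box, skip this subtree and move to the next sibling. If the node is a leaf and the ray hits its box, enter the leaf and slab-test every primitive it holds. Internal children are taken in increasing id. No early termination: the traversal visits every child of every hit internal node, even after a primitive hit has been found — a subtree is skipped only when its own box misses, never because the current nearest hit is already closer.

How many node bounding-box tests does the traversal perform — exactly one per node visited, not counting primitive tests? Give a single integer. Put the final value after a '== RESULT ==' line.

Trace the traversal:
N0 x:[20,33] y:[17,36] z:[-10,31] -> hit [20,31], descend [3, 9, 11, 12]
  N3 x:[20,25] y:[20,57/2] z:[-6,13] -> miss, prune
  N9 x:[29,32] y:[61/2,36] z:[-10,11] -> miss, prune
  N11 x:[20,89/3] y:[17,34] z:[14,28] -> hit [20,28], descend [1, 2]
    N1 x:[67/3,82/3] y:[17,31] z:[14,23] -> hit [67/3,23] leaf, test {P3(miss), P14(miss)}
    N2 x:[20,89/3] y:[59/2,34] z:[18,28] -> miss, prune
  N12 x:[29,33] y:[29,36] z:[13,31] -> hit [29,31], descend [8, 10]
    N8 x:[29,91/3] y:[31,36] z:[13,29] -> miss, prune
    N10 x:[30,33] y:[29,34] z:[25,31] -> hit [30,31] leaf, test {P2@t=30, P8(miss)}

Summary -> nodes [0, 3, 9, 11, 1, 2, 12, 8, 10]; box-tests=9; leaf-entries=2; first=P2

== RESULT ==
9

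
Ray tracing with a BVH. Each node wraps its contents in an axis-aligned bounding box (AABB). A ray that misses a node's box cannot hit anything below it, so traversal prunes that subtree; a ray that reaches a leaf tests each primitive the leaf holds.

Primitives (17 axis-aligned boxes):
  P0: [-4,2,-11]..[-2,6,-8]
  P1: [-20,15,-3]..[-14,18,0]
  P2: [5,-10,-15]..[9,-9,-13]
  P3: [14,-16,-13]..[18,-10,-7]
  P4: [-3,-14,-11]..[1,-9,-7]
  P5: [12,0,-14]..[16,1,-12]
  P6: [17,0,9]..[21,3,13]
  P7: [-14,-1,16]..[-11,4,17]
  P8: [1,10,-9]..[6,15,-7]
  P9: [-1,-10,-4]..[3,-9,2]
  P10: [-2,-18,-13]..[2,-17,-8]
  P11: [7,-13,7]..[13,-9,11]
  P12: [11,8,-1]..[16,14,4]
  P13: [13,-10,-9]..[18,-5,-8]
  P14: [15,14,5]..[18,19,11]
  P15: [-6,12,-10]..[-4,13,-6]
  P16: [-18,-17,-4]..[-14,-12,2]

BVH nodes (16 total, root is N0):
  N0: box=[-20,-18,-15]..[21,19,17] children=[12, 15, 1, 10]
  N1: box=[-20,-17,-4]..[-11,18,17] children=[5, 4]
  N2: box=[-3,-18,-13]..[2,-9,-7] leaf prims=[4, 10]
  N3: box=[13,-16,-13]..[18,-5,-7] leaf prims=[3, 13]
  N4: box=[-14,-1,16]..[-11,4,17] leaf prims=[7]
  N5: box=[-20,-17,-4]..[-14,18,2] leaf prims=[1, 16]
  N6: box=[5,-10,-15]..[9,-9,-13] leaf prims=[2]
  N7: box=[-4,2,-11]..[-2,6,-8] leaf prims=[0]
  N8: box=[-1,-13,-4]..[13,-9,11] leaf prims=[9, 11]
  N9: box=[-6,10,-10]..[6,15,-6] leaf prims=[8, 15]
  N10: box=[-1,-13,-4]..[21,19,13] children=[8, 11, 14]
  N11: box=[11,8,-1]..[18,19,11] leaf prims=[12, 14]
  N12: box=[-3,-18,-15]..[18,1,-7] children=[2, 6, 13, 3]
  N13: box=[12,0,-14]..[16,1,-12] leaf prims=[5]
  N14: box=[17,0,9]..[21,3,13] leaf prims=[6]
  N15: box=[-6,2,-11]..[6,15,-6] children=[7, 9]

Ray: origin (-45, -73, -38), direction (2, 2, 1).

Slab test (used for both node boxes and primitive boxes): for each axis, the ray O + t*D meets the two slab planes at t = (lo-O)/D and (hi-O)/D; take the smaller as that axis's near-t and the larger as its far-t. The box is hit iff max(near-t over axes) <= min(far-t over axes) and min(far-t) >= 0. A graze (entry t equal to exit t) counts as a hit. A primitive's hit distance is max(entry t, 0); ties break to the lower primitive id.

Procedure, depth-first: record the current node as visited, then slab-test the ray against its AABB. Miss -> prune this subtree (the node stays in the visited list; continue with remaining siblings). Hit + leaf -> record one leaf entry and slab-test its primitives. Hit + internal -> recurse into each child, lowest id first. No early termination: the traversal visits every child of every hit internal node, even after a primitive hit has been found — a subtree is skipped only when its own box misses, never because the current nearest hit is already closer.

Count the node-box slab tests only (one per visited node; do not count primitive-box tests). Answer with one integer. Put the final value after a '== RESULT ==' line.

Walk:
N0 x:[25/2,33] y:[55/2,46] z:[23,55] -> hit [55/2,33], descend [1, 10, 12, 15]
  N1 x:[25/2,17] y:[28,91/2] z:[34,55] -> miss, prune
  N10 x:[22,33] y:[30,46] z:[34,51] -> miss, prune
  N12 x:[21,63/2] y:[55/2,37] z:[23,31] -> hit [55/2,31], descend [2, 3, 6, 13]
    N2 x:[21,47/2] y:[55/2,32] z:[25,31] -> miss, prune
    N3 x:[29,63/2] y:[57/2,34] z:[25,31] -> hit [29,31] leaf, test {P3@t=59/2, P13(miss)}
    N6 x:[25,27] y:[63/2,32] z:[23,25] -> miss, prune
    N13 x:[57/2,61/2] y:[73/2,37] z:[24,26] -> miss, prune
  N15 x:[39/2,51/2] y:[75/2,44] z:[27,32] -> miss, prune

Summary -> nodes [0, 1, 10, 12, 2, 3, 6, 13, 15]; box-tests=9; leaf-entries=1; first=P3

== RESULT ==
9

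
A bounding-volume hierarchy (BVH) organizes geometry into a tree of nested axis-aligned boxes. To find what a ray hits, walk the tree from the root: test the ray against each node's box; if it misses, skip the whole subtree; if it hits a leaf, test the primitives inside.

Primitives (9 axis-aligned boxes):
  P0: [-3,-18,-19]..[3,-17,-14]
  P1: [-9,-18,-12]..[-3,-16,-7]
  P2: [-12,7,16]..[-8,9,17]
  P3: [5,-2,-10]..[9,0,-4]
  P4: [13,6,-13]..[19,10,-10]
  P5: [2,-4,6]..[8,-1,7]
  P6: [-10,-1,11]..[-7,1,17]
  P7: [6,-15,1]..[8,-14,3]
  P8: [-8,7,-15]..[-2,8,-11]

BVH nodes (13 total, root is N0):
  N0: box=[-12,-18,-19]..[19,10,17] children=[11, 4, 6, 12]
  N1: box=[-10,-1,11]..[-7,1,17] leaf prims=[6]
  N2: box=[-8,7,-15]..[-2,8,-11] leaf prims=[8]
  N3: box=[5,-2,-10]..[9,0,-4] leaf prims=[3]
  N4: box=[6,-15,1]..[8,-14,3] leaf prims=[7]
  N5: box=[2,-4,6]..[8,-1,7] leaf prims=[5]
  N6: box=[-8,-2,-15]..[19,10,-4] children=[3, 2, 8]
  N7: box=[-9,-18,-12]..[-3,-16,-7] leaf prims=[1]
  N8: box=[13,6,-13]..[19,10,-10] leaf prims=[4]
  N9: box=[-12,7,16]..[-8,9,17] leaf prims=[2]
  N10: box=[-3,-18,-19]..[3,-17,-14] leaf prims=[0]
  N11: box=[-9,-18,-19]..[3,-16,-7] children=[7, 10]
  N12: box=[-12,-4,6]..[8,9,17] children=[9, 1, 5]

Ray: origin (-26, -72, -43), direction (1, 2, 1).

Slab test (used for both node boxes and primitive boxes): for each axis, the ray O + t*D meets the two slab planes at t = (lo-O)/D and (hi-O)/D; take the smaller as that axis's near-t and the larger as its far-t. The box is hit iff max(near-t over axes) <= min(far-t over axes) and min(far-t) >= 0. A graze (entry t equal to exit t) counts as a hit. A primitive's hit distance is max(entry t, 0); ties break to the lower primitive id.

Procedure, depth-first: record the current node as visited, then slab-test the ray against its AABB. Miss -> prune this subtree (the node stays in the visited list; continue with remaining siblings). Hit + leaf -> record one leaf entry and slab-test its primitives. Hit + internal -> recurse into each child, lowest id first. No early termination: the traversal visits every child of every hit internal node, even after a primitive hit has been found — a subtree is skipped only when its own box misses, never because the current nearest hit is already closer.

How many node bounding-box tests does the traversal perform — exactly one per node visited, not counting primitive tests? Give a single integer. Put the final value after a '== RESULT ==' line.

Traverse from the root:
N0 x:[14,45] y:[27,41] z:[24,60] -> hit [27,41], descend [4, 6, 11, 12]
  N4 x:[32,34] y:[57/2,29] z:[44,46] -> miss, prune
  N6 x:[18,45] y:[35,41] z:[28,39] -> hit [35,39], descend [2, 3, 8]
    N2 x:[18,24] y:[79/2,40] z:[28,32] -> miss, prune
    N3 x:[31,35] y:[35,36] z:[33,39] -> hit [35,35] leaf, test {P3@t=35}
    N8 x:[39,45] y:[39,41] z:[30,33] -> miss, prune
  N11 x:[17,29] y:[27,28] z:[24,36] -> hit [27,28], descend [7, 10]
    N7 x:[17,23] y:[27,28] z:[31,36] -> miss, prune
    N10 x:[23,29] y:[27,55/2] z:[24,29] -> hit [27,55/2] leaf, test {P0@t=27}
  N12 x:[14,34] y:[34,81/2] z:[49,60] -> miss, prune

Visited [0, 4, 6, 2, 3, 8, 11, 7, 10, 12]. Tests: 10 box, 2 leaf. Nearest: P0.

== RESULT ==
10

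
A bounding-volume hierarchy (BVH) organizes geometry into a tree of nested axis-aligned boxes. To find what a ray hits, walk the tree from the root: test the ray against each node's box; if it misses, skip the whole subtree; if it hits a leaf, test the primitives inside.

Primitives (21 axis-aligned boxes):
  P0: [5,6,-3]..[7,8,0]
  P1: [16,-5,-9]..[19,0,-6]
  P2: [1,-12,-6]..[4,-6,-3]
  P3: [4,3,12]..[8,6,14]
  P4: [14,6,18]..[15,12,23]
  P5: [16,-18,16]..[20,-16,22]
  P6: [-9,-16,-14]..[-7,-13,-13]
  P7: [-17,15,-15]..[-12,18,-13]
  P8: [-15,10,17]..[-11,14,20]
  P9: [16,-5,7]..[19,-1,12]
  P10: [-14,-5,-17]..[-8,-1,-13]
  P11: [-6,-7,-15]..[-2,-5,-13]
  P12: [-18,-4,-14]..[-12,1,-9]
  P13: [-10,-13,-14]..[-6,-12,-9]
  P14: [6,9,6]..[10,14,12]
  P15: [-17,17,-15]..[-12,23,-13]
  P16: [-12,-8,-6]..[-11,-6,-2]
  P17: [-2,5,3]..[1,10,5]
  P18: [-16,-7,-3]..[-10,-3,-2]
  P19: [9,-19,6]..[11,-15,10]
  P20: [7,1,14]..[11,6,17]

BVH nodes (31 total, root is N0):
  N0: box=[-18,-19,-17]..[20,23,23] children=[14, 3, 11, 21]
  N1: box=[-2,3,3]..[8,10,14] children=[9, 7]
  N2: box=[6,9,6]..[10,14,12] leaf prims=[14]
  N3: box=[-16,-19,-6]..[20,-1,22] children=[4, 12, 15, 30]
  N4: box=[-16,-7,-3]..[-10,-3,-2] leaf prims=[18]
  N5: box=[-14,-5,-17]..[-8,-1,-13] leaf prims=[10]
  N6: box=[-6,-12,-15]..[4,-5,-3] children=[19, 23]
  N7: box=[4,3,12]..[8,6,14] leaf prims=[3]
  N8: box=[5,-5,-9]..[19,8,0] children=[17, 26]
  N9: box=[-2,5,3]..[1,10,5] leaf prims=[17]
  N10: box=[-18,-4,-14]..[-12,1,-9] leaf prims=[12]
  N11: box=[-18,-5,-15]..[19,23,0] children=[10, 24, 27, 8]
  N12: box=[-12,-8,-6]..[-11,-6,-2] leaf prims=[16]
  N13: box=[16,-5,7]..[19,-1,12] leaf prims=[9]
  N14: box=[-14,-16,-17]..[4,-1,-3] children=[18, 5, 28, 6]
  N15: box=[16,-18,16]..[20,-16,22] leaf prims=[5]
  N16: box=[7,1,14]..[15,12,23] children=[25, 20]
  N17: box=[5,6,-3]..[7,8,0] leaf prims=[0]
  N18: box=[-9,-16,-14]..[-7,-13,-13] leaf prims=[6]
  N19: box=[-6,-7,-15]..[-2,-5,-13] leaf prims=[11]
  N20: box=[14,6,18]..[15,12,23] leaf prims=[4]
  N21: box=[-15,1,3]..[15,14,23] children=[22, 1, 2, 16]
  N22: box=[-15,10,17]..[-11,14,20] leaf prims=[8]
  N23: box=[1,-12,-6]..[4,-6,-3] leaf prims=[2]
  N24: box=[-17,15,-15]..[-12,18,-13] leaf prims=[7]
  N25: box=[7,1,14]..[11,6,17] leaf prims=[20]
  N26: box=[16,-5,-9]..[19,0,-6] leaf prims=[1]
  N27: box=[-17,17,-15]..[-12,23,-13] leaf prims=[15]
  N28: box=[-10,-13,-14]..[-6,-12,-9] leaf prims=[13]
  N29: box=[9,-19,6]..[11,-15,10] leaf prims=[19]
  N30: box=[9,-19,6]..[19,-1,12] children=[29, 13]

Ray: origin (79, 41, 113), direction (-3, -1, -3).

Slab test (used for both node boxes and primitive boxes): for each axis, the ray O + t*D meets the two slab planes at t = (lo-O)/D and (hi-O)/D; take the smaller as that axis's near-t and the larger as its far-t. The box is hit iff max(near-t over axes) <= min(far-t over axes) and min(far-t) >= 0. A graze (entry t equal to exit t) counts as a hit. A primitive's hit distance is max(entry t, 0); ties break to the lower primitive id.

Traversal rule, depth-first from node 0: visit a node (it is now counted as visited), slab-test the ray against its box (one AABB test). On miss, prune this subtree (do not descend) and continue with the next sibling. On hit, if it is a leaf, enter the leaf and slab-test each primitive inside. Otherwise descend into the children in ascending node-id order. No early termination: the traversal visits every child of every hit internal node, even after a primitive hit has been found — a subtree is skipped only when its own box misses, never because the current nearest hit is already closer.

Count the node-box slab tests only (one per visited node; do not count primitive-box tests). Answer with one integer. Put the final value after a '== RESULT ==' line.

Walk:
N0 x:[59/3,97/3] y:[18,60] z:[30,130/3] -> hit [30,97/3], descend [3, 11, 14, 21]
  N3 x:[59/3,95/3] y:[42,60] z:[91/3,119/3] -> miss, prune
  N11 x:[20,97/3] y:[18,46] z:[113/3,128/3] -> miss, prune
  N14 x:[25,31] y:[42,57] z:[116/3,130/3] -> miss, prune
  N21 x:[64/3,94/3] y:[27,40] z:[30,110/3] -> hit [30,94/3], descend [1, 2, 16, 22]
    N1 x:[71/3,27] y:[31,38] z:[33,110/3] -> miss, prune
    N2 x:[23,73/3] y:[27,32] z:[101/3,107/3] -> miss, prune
    N16 x:[64/3,24] y:[29,40] z:[30,33] -> miss, prune
    N22 x:[30,94/3] y:[27,31] z:[31,32] -> hit [31,31] leaf, test {P8@t=31}

order=[0, 3, 11, 14, 21, 1, 2, 16, 22]  |boxes|=9  |leaves|=1  hit=P8

== RESULT ==
9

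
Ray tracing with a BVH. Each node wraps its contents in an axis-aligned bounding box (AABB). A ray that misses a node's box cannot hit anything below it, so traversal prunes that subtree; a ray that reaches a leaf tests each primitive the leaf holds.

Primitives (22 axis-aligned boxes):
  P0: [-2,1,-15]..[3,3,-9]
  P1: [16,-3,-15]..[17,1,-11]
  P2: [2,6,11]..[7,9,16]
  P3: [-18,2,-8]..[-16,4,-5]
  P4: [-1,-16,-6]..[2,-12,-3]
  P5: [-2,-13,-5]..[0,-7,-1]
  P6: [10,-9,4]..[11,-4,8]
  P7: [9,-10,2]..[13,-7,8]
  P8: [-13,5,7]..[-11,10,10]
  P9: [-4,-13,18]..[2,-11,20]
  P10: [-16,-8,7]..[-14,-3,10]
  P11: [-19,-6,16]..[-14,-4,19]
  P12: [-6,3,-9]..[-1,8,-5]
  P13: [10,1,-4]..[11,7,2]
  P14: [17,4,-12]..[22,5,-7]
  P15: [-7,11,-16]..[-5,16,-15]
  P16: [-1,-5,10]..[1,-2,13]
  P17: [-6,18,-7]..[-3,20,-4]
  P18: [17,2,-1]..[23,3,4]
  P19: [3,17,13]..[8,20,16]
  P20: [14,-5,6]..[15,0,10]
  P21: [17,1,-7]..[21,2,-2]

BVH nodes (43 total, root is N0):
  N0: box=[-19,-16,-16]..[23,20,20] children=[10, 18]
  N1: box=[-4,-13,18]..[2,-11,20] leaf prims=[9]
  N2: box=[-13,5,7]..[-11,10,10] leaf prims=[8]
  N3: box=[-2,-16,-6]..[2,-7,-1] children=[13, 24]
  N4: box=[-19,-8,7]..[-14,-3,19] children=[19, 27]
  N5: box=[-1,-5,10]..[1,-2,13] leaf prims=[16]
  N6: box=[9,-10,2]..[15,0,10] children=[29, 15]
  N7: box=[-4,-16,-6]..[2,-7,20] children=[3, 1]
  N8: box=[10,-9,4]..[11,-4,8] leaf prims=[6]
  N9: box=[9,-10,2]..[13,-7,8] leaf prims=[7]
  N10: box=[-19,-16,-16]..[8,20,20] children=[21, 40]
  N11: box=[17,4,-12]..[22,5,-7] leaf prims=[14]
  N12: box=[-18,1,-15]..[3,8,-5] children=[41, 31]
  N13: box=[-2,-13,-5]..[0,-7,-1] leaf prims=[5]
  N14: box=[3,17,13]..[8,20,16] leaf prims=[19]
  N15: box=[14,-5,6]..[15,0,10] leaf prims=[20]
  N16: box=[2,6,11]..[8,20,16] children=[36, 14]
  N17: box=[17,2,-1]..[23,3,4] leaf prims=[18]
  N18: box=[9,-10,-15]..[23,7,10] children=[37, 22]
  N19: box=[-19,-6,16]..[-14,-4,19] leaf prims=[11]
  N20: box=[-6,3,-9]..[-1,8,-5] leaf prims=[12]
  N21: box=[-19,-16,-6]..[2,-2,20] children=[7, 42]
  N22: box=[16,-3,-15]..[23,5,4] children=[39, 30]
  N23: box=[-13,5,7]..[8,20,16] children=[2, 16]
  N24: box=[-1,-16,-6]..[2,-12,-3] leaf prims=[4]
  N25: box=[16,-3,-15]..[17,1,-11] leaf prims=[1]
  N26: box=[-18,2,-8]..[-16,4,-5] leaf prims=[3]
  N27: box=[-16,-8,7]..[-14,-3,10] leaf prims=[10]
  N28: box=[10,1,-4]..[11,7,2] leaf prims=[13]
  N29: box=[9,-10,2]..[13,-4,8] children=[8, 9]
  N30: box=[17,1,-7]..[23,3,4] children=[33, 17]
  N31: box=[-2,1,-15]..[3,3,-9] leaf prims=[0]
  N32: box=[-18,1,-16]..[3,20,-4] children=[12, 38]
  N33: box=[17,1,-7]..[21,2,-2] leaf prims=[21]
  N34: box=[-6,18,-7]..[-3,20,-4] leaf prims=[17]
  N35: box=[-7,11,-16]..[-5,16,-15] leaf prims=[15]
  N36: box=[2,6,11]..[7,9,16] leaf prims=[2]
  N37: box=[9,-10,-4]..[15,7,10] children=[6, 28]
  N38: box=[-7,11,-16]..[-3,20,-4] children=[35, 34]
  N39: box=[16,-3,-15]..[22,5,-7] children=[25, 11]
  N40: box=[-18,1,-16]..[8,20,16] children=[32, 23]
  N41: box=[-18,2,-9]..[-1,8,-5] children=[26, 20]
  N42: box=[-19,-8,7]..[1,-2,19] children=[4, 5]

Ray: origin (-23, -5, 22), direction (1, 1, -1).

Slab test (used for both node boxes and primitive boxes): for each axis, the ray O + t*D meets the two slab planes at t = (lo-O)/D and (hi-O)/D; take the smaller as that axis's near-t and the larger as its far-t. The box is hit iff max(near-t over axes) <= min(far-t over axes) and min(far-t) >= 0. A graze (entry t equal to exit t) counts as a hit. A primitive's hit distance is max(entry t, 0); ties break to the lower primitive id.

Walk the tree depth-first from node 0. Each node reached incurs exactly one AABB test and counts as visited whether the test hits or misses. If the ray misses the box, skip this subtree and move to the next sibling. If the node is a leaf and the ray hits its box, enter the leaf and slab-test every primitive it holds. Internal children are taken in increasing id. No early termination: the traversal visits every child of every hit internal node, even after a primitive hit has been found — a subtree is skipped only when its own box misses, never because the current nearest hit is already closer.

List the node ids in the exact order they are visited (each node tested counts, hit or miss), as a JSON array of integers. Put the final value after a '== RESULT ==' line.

Traverse from the root:
N0 x:[4,46] y:[-11,25] z:[2,38] -> hit [4,25], descend [10, 18]
  N10 x:[4,31] y:[-11,25] z:[2,38] -> hit [4,25], descend [21, 40]
    N21 x:[4,25] y:[-11,3] z:[2,28] -> miss, prune
    N40 x:[5,31] y:[6,25] z:[6,38] -> hit [6,25], descend [23, 32]
      N23 x:[10,31] y:[10,25] z:[6,15] -> hit [10,15], descend [2, 16]
        N2 x:[10,12] y:[10,15] z:[12,15] -> hit [12,12] leaf, test {P8@t=12}
        N16 x:[25,31] y:[11,25] z:[6,11] -> miss, prune
      N32 x:[5,26] y:[6,25] z:[26,38] -> miss, prune
  N18 x:[32,46] y:[-5,12] z:[12,37] -> miss, prune

Visited [0, 10, 21, 40, 23, 2, 16, 32, 18]. Tests: 9 box, 1 leaf. Nearest: P8.

== RESULT ==
[0, 10, 21, 40, 23, 2, 16, 32, 18]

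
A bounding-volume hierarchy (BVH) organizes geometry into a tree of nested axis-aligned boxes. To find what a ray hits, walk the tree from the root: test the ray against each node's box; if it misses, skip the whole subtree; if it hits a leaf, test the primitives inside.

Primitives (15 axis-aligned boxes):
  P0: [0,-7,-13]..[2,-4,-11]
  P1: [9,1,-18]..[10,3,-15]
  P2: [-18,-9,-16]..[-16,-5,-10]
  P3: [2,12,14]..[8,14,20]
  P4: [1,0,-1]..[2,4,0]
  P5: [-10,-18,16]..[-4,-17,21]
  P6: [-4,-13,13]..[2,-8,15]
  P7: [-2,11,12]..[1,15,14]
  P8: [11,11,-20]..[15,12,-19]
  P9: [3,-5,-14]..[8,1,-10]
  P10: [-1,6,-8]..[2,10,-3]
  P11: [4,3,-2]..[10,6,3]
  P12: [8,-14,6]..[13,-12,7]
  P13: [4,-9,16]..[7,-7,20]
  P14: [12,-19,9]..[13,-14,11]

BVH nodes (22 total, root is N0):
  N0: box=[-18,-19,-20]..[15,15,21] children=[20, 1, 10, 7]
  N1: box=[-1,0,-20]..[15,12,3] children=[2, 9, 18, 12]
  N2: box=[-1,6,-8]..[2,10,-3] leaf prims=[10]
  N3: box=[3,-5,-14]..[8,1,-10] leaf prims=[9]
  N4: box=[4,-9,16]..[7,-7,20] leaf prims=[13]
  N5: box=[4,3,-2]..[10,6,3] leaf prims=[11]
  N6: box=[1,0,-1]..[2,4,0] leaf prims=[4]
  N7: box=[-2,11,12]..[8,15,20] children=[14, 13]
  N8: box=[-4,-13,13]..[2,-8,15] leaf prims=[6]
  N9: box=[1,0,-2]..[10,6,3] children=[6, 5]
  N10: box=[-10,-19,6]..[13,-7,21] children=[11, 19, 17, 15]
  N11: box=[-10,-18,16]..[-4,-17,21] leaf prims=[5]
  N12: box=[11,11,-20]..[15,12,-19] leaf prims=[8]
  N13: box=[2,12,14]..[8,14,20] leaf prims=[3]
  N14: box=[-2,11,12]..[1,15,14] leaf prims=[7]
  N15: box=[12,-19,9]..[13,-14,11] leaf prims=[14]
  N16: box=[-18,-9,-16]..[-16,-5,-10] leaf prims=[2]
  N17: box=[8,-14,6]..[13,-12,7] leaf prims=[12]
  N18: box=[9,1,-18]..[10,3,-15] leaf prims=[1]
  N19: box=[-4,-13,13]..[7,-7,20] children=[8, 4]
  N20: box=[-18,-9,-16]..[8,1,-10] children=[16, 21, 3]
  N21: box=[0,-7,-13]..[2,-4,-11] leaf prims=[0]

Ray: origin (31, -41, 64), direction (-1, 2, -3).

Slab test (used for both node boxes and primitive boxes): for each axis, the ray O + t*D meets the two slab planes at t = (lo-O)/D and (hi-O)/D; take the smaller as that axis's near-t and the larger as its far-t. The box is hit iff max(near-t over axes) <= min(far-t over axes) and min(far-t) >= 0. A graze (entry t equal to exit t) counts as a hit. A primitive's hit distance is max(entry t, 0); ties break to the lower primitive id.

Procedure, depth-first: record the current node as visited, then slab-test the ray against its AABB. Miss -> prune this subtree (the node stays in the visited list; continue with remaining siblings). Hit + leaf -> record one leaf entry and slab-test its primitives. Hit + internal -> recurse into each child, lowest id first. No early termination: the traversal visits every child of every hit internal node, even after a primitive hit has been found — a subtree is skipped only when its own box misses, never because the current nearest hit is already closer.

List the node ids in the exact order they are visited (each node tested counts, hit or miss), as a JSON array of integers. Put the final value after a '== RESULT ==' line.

Traverse from the root:
N0 x:[16,49] y:[11,28] z:[43/3,28] -> hit [16,28], descend [1, 7, 10, 20]
  N1 x:[16,32] y:[41/2,53/2] z:[61/3,28] -> hit [41/2,53/2], descend [2, 9, 12, 18]
    N2 x:[29,32] y:[47/2,51/2] z:[67/3,24] -> miss, prune
    N9 x:[21,30] y:[41/2,47/2] z:[61/3,22] -> hit [21,22], descend [5, 6]
      N5 x:[21,27] y:[22,47/2] z:[61/3,22] -> hit [22,22] leaf, test {P11@t=22}
      N6 x:[29,30] y:[41/2,45/2] z:[64/3,65/3] -> miss, prune
    N12 x:[16,20] y:[26,53/2] z:[83/3,28] -> miss, prune
    N18 x:[21,22] y:[21,22] z:[79/3,82/3] -> miss, prune
  N7 x:[23,33] y:[26,28] z:[44/3,52/3] -> miss, prune
  N10 x:[18,41] y:[11,17] z:[43/3,58/3] -> miss, prune
  N20 x:[23,49] y:[16,21] z:[74/3,80/3] -> miss, prune

11 AABB tests over nodes [0, 1, 2, 9, 5, 6, 12, 18, 7, 10, 20]; 1 leaf entered; closest P11.

== RESULT ==
[0, 1, 2, 9, 5, 6, 12, 18, 7, 10, 20]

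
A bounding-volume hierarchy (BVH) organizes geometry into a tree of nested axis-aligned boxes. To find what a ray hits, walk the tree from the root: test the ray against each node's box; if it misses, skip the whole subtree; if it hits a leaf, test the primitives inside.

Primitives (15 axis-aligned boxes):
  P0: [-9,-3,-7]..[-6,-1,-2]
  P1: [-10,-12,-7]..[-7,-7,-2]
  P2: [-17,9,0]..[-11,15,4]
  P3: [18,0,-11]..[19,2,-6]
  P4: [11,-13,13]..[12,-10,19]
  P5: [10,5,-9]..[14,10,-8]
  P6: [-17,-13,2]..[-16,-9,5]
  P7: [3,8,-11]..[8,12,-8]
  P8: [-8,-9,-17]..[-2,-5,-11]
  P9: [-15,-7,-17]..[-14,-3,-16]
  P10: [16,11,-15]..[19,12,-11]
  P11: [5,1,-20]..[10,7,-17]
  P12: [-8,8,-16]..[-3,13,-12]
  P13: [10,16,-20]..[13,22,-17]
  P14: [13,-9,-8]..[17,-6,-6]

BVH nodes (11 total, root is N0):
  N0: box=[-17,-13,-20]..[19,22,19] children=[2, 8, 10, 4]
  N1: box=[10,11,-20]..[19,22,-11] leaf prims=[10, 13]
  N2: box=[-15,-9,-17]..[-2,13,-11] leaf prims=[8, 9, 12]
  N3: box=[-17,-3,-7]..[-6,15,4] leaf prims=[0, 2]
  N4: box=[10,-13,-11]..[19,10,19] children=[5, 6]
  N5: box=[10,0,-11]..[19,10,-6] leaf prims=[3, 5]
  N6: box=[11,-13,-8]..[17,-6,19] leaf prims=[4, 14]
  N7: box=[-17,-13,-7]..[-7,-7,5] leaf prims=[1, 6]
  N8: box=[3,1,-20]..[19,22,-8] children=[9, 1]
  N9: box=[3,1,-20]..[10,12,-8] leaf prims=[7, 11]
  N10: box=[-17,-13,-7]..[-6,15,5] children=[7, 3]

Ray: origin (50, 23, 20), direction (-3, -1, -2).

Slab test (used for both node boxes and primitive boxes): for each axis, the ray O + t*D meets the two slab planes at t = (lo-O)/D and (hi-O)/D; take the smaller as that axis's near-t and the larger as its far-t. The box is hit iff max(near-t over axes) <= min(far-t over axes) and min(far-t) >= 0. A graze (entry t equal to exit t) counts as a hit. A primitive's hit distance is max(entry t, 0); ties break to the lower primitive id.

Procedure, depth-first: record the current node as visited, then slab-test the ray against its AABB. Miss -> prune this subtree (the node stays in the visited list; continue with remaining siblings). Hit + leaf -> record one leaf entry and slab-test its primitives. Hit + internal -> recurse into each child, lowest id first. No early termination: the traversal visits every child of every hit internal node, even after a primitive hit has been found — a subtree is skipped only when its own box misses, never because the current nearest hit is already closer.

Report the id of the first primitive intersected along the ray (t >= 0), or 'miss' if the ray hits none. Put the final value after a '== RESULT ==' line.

Walk:
N0 x:[31/3,67/3] y:[1,36] z:[1/2,20] -> hit [31/3,20], descend [2, 4, 8, 10]
  N2 x:[52/3,65/3] y:[10,32] z:[31/2,37/2] -> hit [52/3,37/2] leaf, test {P8(miss), P9(miss), P12(miss)}
  N4 x:[31/3,40/3] y:[13,36] z:[1/2,31/2] -> hit [13,40/3], descend [5, 6]
    N5 x:[31/3,40/3] y:[13,23] z:[13,31/2] -> hit [13,40/3] leaf, test {P3(miss), P5(miss)}
    N6 x:[11,13] y:[29,36] z:[1/2,14] -> miss, prune
  N8 x:[31/3,47/3] y:[1,22] z:[14,20] -> hit [14,47/3], descend [1, 9]
    N1 x:[31/3,40/3] y:[1,12] z:[31/2,20] -> miss, prune
    N9 x:[40/3,47/3] y:[11,22] z:[14,20] -> hit [14,47/3] leaf, test {P7@t=14, P11(miss)}
  N10 x:[56/3,67/3] y:[8,36] z:[15/2,27/2] -> miss, prune

Visited [0, 2, 4, 5, 6, 8, 1, 9, 10]. Tests: 9 box, 3 leaf. Nearest: P7.

== RESULT ==
7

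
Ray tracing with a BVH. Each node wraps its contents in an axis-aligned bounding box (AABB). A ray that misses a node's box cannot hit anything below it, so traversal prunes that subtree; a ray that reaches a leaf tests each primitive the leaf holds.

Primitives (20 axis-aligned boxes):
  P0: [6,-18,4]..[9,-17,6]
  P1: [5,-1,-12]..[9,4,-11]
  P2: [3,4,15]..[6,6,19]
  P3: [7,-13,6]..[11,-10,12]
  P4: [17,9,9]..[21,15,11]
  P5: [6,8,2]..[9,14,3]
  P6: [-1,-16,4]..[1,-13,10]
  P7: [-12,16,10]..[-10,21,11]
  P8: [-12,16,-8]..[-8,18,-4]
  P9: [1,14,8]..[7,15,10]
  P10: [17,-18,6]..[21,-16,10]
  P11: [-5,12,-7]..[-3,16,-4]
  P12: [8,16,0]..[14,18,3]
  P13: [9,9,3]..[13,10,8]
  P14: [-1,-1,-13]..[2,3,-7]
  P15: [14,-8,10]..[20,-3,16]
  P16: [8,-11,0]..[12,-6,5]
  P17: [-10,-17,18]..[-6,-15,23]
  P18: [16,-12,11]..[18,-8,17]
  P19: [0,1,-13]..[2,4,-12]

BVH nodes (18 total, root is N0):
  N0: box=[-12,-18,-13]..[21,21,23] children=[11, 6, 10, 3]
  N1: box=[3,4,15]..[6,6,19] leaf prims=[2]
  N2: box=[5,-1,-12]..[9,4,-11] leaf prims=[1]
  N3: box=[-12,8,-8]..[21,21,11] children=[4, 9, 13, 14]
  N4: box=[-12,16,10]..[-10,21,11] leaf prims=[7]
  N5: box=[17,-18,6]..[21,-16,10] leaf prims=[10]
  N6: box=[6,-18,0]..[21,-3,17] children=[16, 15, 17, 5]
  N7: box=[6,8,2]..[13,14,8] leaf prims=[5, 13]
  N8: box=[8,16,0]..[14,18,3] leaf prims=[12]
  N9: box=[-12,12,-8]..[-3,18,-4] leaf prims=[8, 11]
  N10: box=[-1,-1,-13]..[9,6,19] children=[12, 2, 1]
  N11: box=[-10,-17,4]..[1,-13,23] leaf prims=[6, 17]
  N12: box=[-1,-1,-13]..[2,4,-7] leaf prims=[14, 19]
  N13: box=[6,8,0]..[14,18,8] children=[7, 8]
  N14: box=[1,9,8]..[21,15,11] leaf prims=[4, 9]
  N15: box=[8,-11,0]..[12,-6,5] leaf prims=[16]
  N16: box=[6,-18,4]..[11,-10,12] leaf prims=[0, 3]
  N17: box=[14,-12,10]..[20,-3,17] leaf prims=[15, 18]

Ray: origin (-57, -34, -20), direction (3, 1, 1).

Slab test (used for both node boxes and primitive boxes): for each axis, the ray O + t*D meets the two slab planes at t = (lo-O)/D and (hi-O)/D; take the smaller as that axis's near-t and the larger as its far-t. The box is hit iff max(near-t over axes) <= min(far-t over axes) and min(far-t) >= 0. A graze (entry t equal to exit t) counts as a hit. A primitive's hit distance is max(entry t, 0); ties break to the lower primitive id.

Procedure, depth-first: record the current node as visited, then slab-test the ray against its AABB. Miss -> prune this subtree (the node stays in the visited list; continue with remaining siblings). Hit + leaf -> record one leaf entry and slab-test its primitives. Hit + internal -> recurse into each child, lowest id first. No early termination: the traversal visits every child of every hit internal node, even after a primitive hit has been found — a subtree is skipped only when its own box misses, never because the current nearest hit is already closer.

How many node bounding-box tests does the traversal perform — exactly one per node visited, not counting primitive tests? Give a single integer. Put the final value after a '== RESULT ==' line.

Trace the traversal:
N0 x:[15,26] y:[16,55] z:[7,43] -> hit [16,26], descend [3, 6, 10, 11]
  N3 x:[15,26] y:[42,55] z:[12,31] -> miss, prune
  N6 x:[21,26] y:[16,31] z:[20,37] -> hit [21,26], descend [5, 15, 16, 17]
    N5 x:[74/3,26] y:[16,18] z:[26,30] -> miss, prune
    N15 x:[65/3,23] y:[23,28] z:[20,25] -> hit [23,23] leaf, test {P16@t=23}
    N16 x:[21,68/3] y:[16,24] z:[24,32] -> miss, prune
    N17 x:[71/3,77/3] y:[22,31] z:[30,37] -> miss, prune
  N10 x:[56/3,22] y:[33,40] z:[7,39] -> miss, prune
  N11 x:[47/3,58/3] y:[17,21] z:[24,43] -> miss, prune

Visited [0, 3, 6, 5, 15, 16, 17, 10, 11]. Tests: 9 box, 1 leaf. Nearest: P16.

== RESULT ==
9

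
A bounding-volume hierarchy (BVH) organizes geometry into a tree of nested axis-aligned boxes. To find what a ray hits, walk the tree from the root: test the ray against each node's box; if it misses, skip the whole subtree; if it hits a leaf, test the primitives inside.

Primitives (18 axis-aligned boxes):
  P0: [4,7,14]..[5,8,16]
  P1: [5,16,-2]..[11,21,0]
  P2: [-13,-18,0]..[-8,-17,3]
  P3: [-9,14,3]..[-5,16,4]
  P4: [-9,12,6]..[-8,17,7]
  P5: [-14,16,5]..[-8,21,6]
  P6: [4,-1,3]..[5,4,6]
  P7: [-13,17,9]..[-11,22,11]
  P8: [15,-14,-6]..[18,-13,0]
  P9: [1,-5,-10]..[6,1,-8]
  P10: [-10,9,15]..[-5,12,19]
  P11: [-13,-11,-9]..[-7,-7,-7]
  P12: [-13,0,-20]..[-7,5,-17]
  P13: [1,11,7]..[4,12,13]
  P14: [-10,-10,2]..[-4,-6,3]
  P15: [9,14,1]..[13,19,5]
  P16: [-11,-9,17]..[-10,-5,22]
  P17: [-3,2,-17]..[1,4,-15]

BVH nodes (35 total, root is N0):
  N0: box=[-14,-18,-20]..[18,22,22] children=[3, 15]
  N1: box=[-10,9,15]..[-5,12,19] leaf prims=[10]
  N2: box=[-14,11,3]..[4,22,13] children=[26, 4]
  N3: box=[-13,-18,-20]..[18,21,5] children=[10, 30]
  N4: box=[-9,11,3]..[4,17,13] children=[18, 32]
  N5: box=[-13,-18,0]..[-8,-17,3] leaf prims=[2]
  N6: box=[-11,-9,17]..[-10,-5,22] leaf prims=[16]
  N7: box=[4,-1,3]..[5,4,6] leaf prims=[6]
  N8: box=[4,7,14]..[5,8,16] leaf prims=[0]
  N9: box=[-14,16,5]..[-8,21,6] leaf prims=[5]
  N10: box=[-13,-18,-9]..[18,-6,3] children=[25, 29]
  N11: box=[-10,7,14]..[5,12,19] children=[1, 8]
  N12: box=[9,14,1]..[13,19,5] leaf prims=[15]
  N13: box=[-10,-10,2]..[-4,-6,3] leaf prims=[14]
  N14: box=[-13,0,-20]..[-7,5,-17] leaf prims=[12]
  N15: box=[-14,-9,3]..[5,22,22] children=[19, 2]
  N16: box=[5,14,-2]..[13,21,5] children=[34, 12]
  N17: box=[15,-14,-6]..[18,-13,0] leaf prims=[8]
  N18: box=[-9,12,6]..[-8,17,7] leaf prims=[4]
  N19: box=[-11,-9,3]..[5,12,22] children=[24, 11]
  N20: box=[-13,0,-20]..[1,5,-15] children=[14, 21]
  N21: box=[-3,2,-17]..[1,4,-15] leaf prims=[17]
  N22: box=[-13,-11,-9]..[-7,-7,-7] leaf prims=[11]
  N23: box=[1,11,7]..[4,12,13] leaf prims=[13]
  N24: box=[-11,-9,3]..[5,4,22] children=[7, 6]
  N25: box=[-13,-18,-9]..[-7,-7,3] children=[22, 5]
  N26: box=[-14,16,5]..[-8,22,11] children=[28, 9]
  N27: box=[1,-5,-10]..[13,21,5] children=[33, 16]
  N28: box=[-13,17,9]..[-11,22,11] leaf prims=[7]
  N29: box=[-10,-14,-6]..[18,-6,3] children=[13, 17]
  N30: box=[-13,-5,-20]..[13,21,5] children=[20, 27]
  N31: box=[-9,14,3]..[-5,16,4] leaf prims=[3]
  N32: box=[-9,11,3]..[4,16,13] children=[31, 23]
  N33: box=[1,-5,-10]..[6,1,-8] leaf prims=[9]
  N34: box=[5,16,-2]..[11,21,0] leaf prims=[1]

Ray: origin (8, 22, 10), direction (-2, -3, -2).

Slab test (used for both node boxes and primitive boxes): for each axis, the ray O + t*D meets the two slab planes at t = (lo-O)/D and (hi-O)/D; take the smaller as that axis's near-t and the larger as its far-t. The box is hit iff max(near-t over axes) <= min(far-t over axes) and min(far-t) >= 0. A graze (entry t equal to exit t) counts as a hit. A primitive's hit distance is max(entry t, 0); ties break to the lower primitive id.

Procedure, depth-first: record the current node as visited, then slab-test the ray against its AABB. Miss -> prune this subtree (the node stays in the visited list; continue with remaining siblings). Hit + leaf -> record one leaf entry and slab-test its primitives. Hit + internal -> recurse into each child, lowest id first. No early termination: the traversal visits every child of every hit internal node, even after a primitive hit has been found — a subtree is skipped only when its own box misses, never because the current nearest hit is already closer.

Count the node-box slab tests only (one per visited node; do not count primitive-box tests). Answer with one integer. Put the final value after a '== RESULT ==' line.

Traverse from the root:
N0 x:[-5,11] y:[0,40/3] z:[-6,15] -> hit [0,11], descend [3, 15]
  N3 x:[-5,21/2] y:[1/3,40/3] z:[5/2,15] -> hit [5/2,21/2], descend [10, 30]
    N10 x:[-5,21/2] y:[28/3,40/3] z:[7/2,19/2] -> hit [28/3,19/2], descend [25, 29]
      N25 x:[15/2,21/2] y:[29/3,40/3] z:[7/2,19/2] -> miss, prune
      N29 x:[-5,9] y:[28/3,12] z:[7/2,8] -> miss, prune
    N30 x:[-5/2,21/2] y:[1/3,9] z:[5/2,15] -> hit [5/2,9], descend [20, 27]
      N20 x:[7/2,21/2] y:[17/3,22/3] z:[25/2,15] -> miss, prune
      N27 x:[-5/2,7/2] y:[1/3,9] z:[5/2,10] -> hit [5/2,7/2], descend [16, 33]
        N16 x:[-5/2,3/2] y:[1/3,8/3] z:[5/2,6] -> miss, prune
        N33 x:[1,7/2] y:[7,9] z:[9,10] -> miss, prune
  N15 x:[3/2,11] y:[0,31/3] z:[-6,7/2] -> hit [3/2,7/2], descend [2, 19]
    N2 x:[2,11] y:[0,11/3] z:[-3/2,7/2] -> hit [2,7/2], descend [4, 26]
      N4 x:[2,17/2] y:[5/3,11/3] z:[-3/2,7/2] -> hit [2,7/2], descend [18, 32]
        N18 x:[8,17/2] y:[5/3,10/3] z:[3/2,2] -> miss, prune
        N32 x:[2,17/2] y:[2,11/3] z:[-3/2,7/2] -> hit [2,7/2], descend [23, 31]
          N23 x:[2,7/2] y:[10/3,11/3] z:[-3/2,3/2] -> miss, prune
          N31 x:[13/2,17/2] y:[2,8/3] z:[3,7/2] -> miss, prune
      N26 x:[8,11] y:[0,2] z:[-1/2,5/2] -> miss, prune
    N19 x:[3/2,19/2] y:[10/3,31/3] z:[-6,7/2] -> hit [10/3,7/2], descend [11, 24]
      N11 x:[3/2,9] y:[10/3,5] z:[-9/2,-2] -> miss, prune
      N24 x:[3/2,19/2] y:[6,31/3] z:[-6,7/2] -> miss, prune

Visited [0, 3, 10, 25, 29, 30, 20, 27, 16, 33, 15, 2, 4, 18, 32, 23, 31, 26, 19, 11, 24]. Tests: 21 box, 0 leaf. Nearest: miss.

== RESULT ==
21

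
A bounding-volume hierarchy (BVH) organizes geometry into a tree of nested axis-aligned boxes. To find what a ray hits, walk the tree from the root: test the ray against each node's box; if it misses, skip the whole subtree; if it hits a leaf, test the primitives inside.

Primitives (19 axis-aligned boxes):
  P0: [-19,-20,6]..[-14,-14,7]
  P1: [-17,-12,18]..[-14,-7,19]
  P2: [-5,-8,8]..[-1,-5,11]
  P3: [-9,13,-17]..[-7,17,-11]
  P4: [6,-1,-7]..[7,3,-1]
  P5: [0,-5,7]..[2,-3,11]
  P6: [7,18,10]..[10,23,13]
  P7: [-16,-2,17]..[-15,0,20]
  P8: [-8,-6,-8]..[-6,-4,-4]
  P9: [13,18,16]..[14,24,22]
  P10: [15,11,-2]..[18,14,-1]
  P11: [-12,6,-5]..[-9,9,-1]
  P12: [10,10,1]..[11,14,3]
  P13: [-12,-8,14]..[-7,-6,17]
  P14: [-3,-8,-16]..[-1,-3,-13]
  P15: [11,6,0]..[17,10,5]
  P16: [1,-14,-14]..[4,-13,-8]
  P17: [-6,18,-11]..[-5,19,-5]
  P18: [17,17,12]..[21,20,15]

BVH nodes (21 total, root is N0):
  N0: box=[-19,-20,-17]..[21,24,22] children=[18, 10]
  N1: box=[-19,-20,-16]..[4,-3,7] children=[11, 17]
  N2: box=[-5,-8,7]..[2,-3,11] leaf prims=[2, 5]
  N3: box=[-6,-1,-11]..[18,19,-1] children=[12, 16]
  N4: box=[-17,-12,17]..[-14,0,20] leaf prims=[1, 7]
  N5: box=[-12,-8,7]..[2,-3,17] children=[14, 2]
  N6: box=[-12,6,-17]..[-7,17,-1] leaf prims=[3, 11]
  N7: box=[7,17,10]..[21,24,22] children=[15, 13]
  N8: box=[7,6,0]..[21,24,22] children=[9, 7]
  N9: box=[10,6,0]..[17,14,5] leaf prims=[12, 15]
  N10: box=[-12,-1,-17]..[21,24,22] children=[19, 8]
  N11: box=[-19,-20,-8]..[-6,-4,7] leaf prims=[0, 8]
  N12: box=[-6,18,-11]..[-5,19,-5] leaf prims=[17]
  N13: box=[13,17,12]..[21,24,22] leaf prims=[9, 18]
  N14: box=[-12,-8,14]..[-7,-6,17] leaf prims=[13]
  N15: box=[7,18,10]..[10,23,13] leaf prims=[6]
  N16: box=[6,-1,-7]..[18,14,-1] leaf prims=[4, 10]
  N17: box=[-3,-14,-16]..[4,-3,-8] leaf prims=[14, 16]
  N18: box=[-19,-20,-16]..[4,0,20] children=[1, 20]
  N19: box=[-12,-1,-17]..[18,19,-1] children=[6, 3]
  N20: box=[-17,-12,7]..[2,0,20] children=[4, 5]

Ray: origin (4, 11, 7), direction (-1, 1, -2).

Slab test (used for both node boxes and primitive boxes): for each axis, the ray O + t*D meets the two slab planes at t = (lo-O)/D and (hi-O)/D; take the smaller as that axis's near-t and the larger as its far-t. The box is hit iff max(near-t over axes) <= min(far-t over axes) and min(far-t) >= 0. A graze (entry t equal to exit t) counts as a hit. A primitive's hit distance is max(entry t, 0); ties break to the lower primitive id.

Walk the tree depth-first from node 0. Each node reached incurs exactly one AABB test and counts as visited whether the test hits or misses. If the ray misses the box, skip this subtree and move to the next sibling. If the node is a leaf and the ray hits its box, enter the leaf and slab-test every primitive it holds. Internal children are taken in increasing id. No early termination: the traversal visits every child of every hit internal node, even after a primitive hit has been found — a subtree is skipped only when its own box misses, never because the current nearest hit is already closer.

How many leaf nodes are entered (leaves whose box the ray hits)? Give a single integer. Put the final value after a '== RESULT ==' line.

Walk:
N0 x:[-17,23] y:[-31,13] z:[-15/2,12] -> hit [-15/2,12], descend [10, 18]
  N10 x:[-17,16] y:[-12,13] z:[-15/2,12] -> hit [-15/2,12], descend [8, 19]
    N8 x:[-17,-3] y:[-5,13] z:[-15/2,7/2] -> miss, prune
    N19 x:[-14,16] y:[-12,8] z:[4,12] -> hit [4,8], descend [3, 6]
      N3 x:[-14,10] y:[-12,8] z:[4,9] -> hit [4,8], descend [12, 16]
        N12 x:[9,10] y:[7,8] z:[6,9] -> miss, prune
        N16 x:[-14,-2] y:[-12,3] z:[4,7] -> miss, prune
      N6 x:[11,16] y:[-5,6] z:[4,12] -> miss, prune
  N18 x:[0,23] y:[-31,-11] z:[-13/2,23/2] -> miss, prune

order=[0, 10, 8, 19, 3, 12, 16, 6, 18]  |boxes|=9  |leaves|=0  hit=miss

== RESULT ==
0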